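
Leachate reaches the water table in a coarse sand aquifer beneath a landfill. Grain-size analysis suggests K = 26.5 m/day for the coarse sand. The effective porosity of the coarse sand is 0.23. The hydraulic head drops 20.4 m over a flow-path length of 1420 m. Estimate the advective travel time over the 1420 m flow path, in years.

Hydraulic gradient i = Δh / L = 20.4 / 1420 = 0.01437.
Darcy flux q = K · i = 26.50 × 0.01437 = 0.3807 m/day.
Seepage velocity v = q / n_e = 0.3807 / 0.23 = 1.655 m/day.
Travel time t = L / v = 1420 / 1.655 = 857.9 days = 2.349 years.

2.35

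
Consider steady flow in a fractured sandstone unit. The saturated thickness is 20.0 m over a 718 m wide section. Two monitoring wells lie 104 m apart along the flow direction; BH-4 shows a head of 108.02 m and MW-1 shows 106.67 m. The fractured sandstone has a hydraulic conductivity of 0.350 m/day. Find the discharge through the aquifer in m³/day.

Cross-sectional area A = 718 × 20.0 = 14360 m².
Hydraulic gradient i = (108.02 − 106.67) / 104 = 1.35 / 104 = 0.01298.
Darcy's law: Q = K · A · i = 0.3500 × 14360 × 0.01298 = 65.24 m³/day.

65.2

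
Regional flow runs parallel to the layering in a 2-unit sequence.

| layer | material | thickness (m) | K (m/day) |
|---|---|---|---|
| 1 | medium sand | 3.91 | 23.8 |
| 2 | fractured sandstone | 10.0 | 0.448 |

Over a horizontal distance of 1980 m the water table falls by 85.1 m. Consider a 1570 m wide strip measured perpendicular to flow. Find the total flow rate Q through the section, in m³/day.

Flow is parallel to layering, so each bed carries its own Darcy discharge and the transmissivities add.
Σ(K_i·b_i) = 23.8×3.91 + 0.448×10.0 = 97.54 m²/day.
Hydraulic gradient i = Δh / L = 85.1 / 1980 = 0.04298.
Q = Σ(K_i·b_i) · W · i = 97.54 × 1570 × 0.04298 = 6582 m³/day.

6580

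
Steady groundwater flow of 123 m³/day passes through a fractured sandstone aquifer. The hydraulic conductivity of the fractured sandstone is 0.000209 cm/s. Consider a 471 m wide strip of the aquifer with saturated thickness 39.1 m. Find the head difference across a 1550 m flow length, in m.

Convert K: 0.000209 cm/s × 864 = 0.1806 m/day.
Cross-sectional area A = 471 × 39.1 = 18416 m².
From Q = K·A·i, i = Q / (K·A) = 123 / (0.1806 × 18416) = 0.03699.
Head loss Δh = i · L = 0.03699 × 1550 = 57.33 m.

57.3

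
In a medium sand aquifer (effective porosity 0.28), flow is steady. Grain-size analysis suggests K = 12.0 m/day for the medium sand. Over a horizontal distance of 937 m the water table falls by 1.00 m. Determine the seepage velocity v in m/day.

0.0457

Hydraulic gradient i = Δh / L = 1.00 / 937 = 0.001067.
Darcy flux q = K · i = 12.00 × 0.001067 = 0.01281 m/day.
Seepage velocity v = q / n_e = 0.01281 / 0.28 = 0.04574 m/day.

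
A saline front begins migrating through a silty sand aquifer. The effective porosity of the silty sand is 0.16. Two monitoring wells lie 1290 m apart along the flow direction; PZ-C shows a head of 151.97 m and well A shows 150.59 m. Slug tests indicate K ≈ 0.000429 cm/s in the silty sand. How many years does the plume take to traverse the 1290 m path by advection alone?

Convert K: 0.000429 cm/s × 864 = 0.3707 m/day.
Hydraulic gradient i = (151.97 − 150.59) / 1290 = 1.38 / 1290 = 0.001070.
Darcy flux q = K · i = 0.3707 × 0.001070 = 0.0003965 m/day.
Seepage velocity v = q / n_e = 0.0003965 / 0.16 = 0.002478 m/day.
Travel time t = L / v = 1290 / 0.002478 = 5.205e+05 days = 1425 years.

1430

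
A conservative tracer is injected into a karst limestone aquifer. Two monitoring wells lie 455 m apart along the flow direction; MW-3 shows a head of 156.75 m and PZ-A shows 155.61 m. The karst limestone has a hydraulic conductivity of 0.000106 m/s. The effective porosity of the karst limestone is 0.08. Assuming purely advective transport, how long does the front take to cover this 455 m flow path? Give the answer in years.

Convert K: 0.000106 m/s × 86400 = 9.158 m/day.
Hydraulic gradient i = (156.75 − 155.61) / 455 = 1.14 / 455 = 0.002505.
Darcy flux q = K · i = 9.158 × 0.002505 = 0.02295 m/day.
Seepage velocity v = q / n_e = 0.02295 / 0.08 = 0.2868 m/day.
Travel time t = L / v = 455 / 0.2868 = 1586 days = 4.343 years.

4.34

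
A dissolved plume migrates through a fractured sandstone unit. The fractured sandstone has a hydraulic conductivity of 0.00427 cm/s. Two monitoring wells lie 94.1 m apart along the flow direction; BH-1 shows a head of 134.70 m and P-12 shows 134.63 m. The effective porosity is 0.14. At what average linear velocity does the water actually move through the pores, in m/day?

0.0196

Convert K: 0.00427 cm/s × 864 = 3.689 m/day.
Hydraulic gradient i = (134.70 − 134.63) / 94.1 = 0.07 / 94.1 = 0.0007439.
Darcy flux q = K · i = 3.689 × 0.0007439 = 0.002744 m/day.
Seepage velocity v = q / n_e = 0.002744 / 0.14 = 0.01960 m/day.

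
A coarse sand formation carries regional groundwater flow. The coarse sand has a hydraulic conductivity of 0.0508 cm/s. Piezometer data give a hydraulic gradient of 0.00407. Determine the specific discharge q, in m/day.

Convert K: 0.0508 cm/s × 864 = 43.89 m/day.
Hydraulic gradient i = 0.00407.
Specific discharge q = K · i = 43.89 × 0.004070 = 0.1786 m/day.

0.179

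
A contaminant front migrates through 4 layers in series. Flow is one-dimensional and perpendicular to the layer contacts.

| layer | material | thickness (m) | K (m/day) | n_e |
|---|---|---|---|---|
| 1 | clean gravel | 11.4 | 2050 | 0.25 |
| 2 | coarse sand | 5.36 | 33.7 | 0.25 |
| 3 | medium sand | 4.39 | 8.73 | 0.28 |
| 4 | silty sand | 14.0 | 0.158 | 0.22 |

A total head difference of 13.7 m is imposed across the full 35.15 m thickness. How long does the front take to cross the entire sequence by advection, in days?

With flow normal to the layers, continuity requires the same specific discharge q through every layer.
Σ(b_i/K_i) = 11.4/2050 + 5.36/33.7 + 4.39/8.73 + 14.0/0.158 = 89.28 d.
q = Δh / Σ(b_i/K_i) = 13.7 / 89.28 = 0.1535 m/day.
In each layer the seepage velocity is v_i = q/n_i, so the layer transit time is t_i = b_i·n_i / q:
  layer 1 (clean gravel): t_1 = 11.4 × 0.25 / 0.1535 = 18.57 d
  layer 2 (coarse sand): t_2 = 5.36 × 0.25 / 0.1535 = 8.732 d
  layer 3 (medium sand): t_3 = 4.39 × 0.28 / 0.1535 = 8.010 d
  layer 4 (silty sand): t_4 = 14.0 × 0.22 / 0.1535 = 20.07 d
Total t = Σ t_i = 55.38 days.

55.4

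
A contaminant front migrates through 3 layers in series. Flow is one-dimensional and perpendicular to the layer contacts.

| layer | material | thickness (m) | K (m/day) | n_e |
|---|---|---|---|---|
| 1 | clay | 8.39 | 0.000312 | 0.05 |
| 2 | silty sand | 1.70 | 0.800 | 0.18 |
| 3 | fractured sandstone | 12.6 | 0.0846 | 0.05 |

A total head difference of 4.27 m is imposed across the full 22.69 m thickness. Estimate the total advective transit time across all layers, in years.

With flow normal to the layers, continuity requires the same specific discharge q through every layer.
Σ(b_i/K_i) = 8.39/0.000312 + 1.70/0.800 + 12.6/0.0846 = 27042 d.
q = Δh / Σ(b_i/K_i) = 4.27 / 27042 = 0.0001579 m/day.
In each layer the seepage velocity is v_i = q/n_i, so the layer transit time is t_i = b_i·n_i / q:
  layer 1 (clay): t_1 = 8.39 × 0.05 / 0.0001579 = 2657 d
  layer 2 (silty sand): t_2 = 1.70 × 0.18 / 0.0001579 = 1938 d
  layer 3 (fractured sandstone): t_3 = 12.6 × 0.05 / 0.0001579 = 3990 d
Total t = Σ t_i = 8584 days = 23.50 years.

23.5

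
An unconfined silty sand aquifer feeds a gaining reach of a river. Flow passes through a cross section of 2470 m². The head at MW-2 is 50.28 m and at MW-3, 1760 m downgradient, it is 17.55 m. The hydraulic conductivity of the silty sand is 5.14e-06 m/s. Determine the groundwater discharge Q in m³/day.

20.4

Convert K: 5.14e-06 m/s × 86400 = 0.4441 m/day.
Hydraulic gradient i = (50.28 − 17.55) / 1760 = 32.73 / 1760 = 0.01860.
Darcy's law: Q = K · A · i = 0.4441 × 2470 × 0.01860 = 20.40 m³/day.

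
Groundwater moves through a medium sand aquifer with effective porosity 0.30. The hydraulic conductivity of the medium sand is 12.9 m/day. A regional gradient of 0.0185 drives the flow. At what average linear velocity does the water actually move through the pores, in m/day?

0.795

Hydraulic gradient i = 0.0185.
Darcy flux q = K · i = 12.90 × 0.01850 = 0.2387 m/day.
Seepage velocity v = q / n_e = 0.2387 / 0.30 = 0.7955 m/day.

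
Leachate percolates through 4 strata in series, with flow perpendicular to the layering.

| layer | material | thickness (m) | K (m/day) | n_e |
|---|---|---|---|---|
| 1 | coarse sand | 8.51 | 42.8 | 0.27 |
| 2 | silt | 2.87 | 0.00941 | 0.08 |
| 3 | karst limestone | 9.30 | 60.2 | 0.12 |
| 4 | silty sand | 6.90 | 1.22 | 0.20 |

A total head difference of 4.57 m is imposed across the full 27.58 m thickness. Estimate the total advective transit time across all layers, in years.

With flow normal to the layers, continuity requires the same specific discharge q through every layer.
Σ(b_i/K_i) = 8.51/42.8 + 2.87/0.00941 + 9.30/60.2 + 6.90/1.22 = 311.0 d.
q = Δh / Σ(b_i/K_i) = 4.57 / 311.0 = 0.01469 m/day.
In each layer the seepage velocity is v_i = q/n_i, so the layer transit time is t_i = b_i·n_i / q:
  layer 1 (coarse sand): t_1 = 8.51 × 0.27 / 0.01469 = 156.4 d
  layer 2 (silt): t_2 = 2.87 × 0.08 / 0.01469 = 15.63 d
  layer 3 (karst limestone): t_3 = 9.30 × 0.12 / 0.01469 = 75.95 d
  layer 4 (silty sand): t_4 = 6.90 × 0.20 / 0.01469 = 93.91 d
Total t = Σ t_i = 341.9 days = 0.9359 years.

0.936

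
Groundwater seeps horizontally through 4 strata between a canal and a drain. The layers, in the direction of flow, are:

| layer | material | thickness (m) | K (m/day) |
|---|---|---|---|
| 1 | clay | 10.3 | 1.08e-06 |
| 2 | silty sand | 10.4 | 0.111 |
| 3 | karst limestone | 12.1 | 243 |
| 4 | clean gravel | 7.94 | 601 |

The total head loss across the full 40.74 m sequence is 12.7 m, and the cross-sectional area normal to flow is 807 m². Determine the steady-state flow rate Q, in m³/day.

0.00107

Flow is perpendicular to layering, so the layers act in series and the equivalent K is the thickness-weighted harmonic mean.
Total thickness L = 10.3 + 10.4 + 12.1 + 7.94 = 40.74 m.
Σ(b_i/K_i) = 10.3/1.08e-06 + 10.4/0.111 + 12.1/243 + 7.94/601 = 9.537e+06 d.
K_eq = L / Σ(b_i/K_i) = 40.74 / 9.537e+06 = 4.272e-06 m/day.
Q = K_eq · A · (Δh/L) = 4.272e-06 × 807 × (12.7/40.74) = 0.001075 m³/day.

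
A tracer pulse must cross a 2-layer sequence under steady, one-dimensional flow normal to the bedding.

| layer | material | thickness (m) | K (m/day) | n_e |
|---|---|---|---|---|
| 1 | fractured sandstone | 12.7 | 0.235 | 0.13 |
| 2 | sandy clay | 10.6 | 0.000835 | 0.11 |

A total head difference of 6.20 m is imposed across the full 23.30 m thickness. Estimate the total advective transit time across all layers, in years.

With flow normal to the layers, continuity requires the same specific discharge q through every layer.
Σ(b_i/K_i) = 12.7/0.235 + 10.6/0.000835 = 12749 d.
q = Δh / Σ(b_i/K_i) = 6.20 / 12749 = 0.0004863 m/day.
In each layer the seepage velocity is v_i = q/n_i, so the layer transit time is t_i = b_i·n_i / q:
  layer 1 (fractured sandstone): t_1 = 12.7 × 0.13 / 0.0004863 = 3395 d
  layer 2 (sandy clay): t_2 = 10.6 × 0.11 / 0.0004863 = 2398 d
Total t = Σ t_i = 5792 days = 15.86 years.

15.9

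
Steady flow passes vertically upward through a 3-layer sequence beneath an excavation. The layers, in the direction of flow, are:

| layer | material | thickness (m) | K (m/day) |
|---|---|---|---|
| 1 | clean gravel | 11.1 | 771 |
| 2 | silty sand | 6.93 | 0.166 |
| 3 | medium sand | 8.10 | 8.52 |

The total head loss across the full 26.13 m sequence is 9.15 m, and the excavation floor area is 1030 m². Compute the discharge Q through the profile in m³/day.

221

Flow is perpendicular to layering, so the layers act in series and the equivalent K is the thickness-weighted harmonic mean.
Total thickness L = 11.1 + 6.93 + 8.10 = 26.13 m.
Σ(b_i/K_i) = 11.1/771 + 6.93/0.166 + 8.10/8.52 = 42.71 d.
K_eq = L / Σ(b_i/K_i) = 26.13 / 42.71 = 0.6118 m/day.
Q = K_eq · A · (Δh/L) = 0.6118 × 1030 × (9.15/26.13) = 220.7 m³/day.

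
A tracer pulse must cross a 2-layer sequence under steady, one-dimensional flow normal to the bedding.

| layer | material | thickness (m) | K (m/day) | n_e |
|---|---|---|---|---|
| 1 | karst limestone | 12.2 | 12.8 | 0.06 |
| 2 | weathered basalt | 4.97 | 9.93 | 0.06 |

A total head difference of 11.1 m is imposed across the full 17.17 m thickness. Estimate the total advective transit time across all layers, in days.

With flow normal to the layers, continuity requires the same specific discharge q through every layer.
Σ(b_i/K_i) = 12.2/12.8 + 4.97/9.93 = 1.454 d.
q = Δh / Σ(b_i/K_i) = 11.1 / 1.454 = 7.636 m/day.
In each layer the seepage velocity is v_i = q/n_i, so the layer transit time is t_i = b_i·n_i / q:
  layer 1 (karst limestone): t_1 = 12.2 × 0.06 / 7.636 = 0.09586 d
  layer 2 (weathered basalt): t_2 = 4.97 × 0.06 / 7.636 = 0.03905 d
Total t = Σ t_i = 0.1349 days.

0.135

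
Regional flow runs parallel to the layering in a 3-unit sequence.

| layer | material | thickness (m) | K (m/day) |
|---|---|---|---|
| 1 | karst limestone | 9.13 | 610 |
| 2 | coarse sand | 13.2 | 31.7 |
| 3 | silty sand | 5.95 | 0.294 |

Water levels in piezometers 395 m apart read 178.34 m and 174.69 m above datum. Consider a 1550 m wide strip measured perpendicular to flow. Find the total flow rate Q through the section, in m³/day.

85800

Flow is parallel to layering, so each bed carries its own Darcy discharge and the transmissivities add.
Σ(K_i·b_i) = 610×9.13 + 31.7×13.2 + 0.294×5.95 = 5989 m²/day.
Hydraulic gradient i = (178.34 − 174.69) / 395 = 3.65 / 395 = 0.009241.
Q = Σ(K_i·b_i) · W · i = 5989 × 1550 × 0.009241 = 85786 m³/day.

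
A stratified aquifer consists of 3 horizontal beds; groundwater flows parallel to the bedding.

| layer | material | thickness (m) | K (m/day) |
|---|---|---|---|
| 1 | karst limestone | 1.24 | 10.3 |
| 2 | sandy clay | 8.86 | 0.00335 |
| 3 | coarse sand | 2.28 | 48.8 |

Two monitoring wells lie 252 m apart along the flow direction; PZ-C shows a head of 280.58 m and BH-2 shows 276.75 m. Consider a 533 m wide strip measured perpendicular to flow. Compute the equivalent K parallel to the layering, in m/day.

10.0

Flow is parallel to layering, so each bed carries its own Darcy discharge and the transmissivities add.
Σ(K_i·b_i) = 10.3×1.24 + 0.00335×8.86 + 48.8×2.28 = 124.1 m²/day.
Total thickness b = 12.38 m, so K_eq = Σ(K_i·b_i)/b = 10.02 m/day.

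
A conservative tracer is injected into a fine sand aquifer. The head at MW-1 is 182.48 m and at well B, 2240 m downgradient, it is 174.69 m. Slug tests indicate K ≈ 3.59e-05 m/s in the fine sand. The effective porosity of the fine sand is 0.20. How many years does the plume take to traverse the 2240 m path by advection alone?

114

Convert K: 3.59e-05 m/s × 86400 = 3.102 m/day.
Hydraulic gradient i = (182.48 − 174.69) / 2240 = 7.79 / 2240 = 0.003478.
Darcy flux q = K · i = 3.102 × 0.003478 = 0.01079 m/day.
Seepage velocity v = q / n_e = 0.01079 / 0.20 = 0.05393 m/day.
Travel time t = L / v = 2240 / 0.05393 = 41532 days = 113.7 years.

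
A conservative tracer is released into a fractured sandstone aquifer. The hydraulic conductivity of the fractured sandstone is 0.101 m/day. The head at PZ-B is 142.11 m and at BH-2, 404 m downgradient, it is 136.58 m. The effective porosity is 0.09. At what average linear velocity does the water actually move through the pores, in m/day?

0.0154

Hydraulic gradient i = (142.11 − 136.58) / 404 = 5.53 / 404 = 0.01369.
Darcy flux q = K · i = 0.1010 × 0.01369 = 0.001383 m/day.
Seepage velocity v = q / n_e = 0.001383 / 0.09 = 0.01536 m/day.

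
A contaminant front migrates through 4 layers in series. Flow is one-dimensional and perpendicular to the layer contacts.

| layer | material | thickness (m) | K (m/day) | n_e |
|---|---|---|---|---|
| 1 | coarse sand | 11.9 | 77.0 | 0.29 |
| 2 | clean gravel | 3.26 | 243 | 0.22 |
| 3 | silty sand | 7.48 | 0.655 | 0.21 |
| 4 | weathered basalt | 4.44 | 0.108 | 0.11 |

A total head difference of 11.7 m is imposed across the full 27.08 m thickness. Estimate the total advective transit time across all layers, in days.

28.0

With flow normal to the layers, continuity requires the same specific discharge q through every layer.
Σ(b_i/K_i) = 11.9/77.0 + 3.26/243 + 7.48/0.655 + 4.44/0.108 = 52.70 d.
q = Δh / Σ(b_i/K_i) = 11.7 / 52.70 = 0.2220 m/day.
In each layer the seepage velocity is v_i = q/n_i, so the layer transit time is t_i = b_i·n_i / q:
  layer 1 (coarse sand): t_1 = 11.9 × 0.29 / 0.2220 = 15.54 d
  layer 2 (clean gravel): t_2 = 3.26 × 0.22 / 0.2220 = 3.230 d
  layer 3 (silty sand): t_3 = 7.48 × 0.21 / 0.2220 = 7.075 d
  layer 4 (weathered basalt): t_4 = 4.44 × 0.11 / 0.2220 = 2.200 d
Total t = Σ t_i = 28.05 days.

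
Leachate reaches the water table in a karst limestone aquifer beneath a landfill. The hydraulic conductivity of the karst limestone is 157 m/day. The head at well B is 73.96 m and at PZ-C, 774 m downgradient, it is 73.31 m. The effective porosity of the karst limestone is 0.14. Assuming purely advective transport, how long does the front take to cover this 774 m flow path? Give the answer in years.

Hydraulic gradient i = (73.96 − 73.31) / 774 = 0.65 / 774 = 0.0008398.
Darcy flux q = K · i = 157.0 × 0.0008398 = 0.1318 m/day.
Seepage velocity v = q / n_e = 0.1318 / 0.14 = 0.9418 m/day.
Travel time t = L / v = 774 / 0.9418 = 821.9 days = 2.250 years.

2.25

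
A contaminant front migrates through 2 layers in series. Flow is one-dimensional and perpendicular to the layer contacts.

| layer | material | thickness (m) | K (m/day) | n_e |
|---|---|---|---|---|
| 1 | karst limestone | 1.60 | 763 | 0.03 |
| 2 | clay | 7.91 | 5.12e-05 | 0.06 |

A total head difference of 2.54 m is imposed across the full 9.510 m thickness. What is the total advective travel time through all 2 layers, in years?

With flow normal to the layers, continuity requires the same specific discharge q through every layer.
Σ(b_i/K_i) = 1.60/763 + 7.91/5.12e-05 = 1.545e+05 d.
q = Δh / Σ(b_i/K_i) = 2.54 / 1.545e+05 = 1.644e-05 m/day.
In each layer the seepage velocity is v_i = q/n_i, so the layer transit time is t_i = b_i·n_i / q:
  layer 1 (karst limestone): t_1 = 1.60 × 0.03 / 1.644e-05 = 2920 d
  layer 2 (clay): t_2 = 7.91 × 0.06 / 1.644e-05 = 28867 d
Total t = Σ t_i = 31786 days = 87.03 years.

87.0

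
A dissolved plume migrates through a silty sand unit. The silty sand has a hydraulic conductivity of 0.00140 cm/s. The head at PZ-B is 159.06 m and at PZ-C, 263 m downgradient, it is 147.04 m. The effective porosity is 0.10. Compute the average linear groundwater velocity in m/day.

0.553

Convert K: 0.00140 cm/s × 864 = 1.210 m/day.
Hydraulic gradient i = (159.06 − 147.04) / 263 = 12.02 / 263 = 0.04570.
Darcy flux q = K · i = 1.210 × 0.04570 = 0.05528 m/day.
Seepage velocity v = q / n_e = 0.05528 / 0.10 = 0.5528 m/day.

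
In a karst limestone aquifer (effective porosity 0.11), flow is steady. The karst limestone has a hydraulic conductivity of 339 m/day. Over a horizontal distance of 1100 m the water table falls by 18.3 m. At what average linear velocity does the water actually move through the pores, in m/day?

Hydraulic gradient i = Δh / L = 18.3 / 1100 = 0.01664.
Darcy flux q = K · i = 339.0 × 0.01664 = 5.640 m/day.
Seepage velocity v = q / n_e = 5.640 / 0.11 = 51.27 m/day.

51.3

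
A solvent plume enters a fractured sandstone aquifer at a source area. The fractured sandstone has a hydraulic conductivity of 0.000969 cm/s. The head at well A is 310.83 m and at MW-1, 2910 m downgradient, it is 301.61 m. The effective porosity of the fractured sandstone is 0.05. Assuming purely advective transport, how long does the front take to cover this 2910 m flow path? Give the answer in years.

150

Convert K: 0.000969 cm/s × 864 = 0.8372 m/day.
Hydraulic gradient i = (310.83 − 301.61) / 2910 = 9.22 / 2910 = 0.003168.
Darcy flux q = K · i = 0.8372 × 0.003168 = 0.002653 m/day.
Seepage velocity v = q / n_e = 0.002653 / 0.05 = 0.05305 m/day.
Travel time t = L / v = 2910 / 0.05305 = 54851 days = 150.2 years.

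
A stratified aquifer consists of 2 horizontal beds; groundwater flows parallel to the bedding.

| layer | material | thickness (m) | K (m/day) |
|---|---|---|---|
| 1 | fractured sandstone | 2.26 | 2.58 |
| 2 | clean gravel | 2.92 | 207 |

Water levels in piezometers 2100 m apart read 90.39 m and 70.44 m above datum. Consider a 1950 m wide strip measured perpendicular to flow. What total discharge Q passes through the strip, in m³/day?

11300

Flow is parallel to layering, so each bed carries its own Darcy discharge and the transmissivities add.
Σ(K_i·b_i) = 2.58×2.26 + 207×2.92 = 610.3 m²/day.
Hydraulic gradient i = (90.39 − 70.44) / 2100 = 19.95 / 2100 = 0.009500.
Q = Σ(K_i·b_i) · W · i = 610.3 × 1950 × 0.009500 = 11305 m³/day.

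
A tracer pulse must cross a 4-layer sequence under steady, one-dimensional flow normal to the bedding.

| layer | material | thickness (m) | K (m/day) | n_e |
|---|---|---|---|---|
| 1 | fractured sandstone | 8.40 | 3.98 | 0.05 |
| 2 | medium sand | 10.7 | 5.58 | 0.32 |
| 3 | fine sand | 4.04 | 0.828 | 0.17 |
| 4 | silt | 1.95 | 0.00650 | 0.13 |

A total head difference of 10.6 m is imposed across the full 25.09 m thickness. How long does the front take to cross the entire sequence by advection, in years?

0.382

With flow normal to the layers, continuity requires the same specific discharge q through every layer.
Σ(b_i/K_i) = 8.40/3.98 + 10.7/5.58 + 4.04/0.828 + 1.95/0.00650 = 308.9 d.
q = Δh / Σ(b_i/K_i) = 10.6 / 308.9 = 0.03431 m/day.
In each layer the seepage velocity is v_i = q/n_i, so the layer transit time is t_i = b_i·n_i / q:
  layer 1 (fractured sandstone): t_1 = 8.40 × 0.05 / 0.03431 = 12.24 d
  layer 2 (medium sand): t_2 = 10.7 × 0.32 / 0.03431 = 99.78 d
  layer 3 (fine sand): t_3 = 4.04 × 0.17 / 0.03431 = 20.01 d
  layer 4 (silt): t_4 = 1.95 × 0.13 / 0.03431 = 7.388 d
Total t = Σ t_i = 139.4 days = 0.3817 years.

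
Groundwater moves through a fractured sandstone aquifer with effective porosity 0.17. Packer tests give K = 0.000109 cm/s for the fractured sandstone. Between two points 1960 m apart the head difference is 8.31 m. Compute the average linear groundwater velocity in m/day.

0.00235

Convert K: 0.000109 cm/s × 864 = 0.09418 m/day.
Hydraulic gradient i = Δh / L = 8.31 / 1960 = 0.004240.
Darcy flux q = K · i = 0.09418 × 0.004240 = 0.0003993 m/day.
Seepage velocity v = q / n_e = 0.0003993 / 0.17 = 0.002349 m/day.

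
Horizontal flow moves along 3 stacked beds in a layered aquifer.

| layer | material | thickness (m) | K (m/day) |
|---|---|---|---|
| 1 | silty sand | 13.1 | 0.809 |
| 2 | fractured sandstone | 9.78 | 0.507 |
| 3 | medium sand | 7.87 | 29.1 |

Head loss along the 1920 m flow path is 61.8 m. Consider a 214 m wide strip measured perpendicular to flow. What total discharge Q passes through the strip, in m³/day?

1680

Flow is parallel to layering, so each bed carries its own Darcy discharge and the transmissivities add.
Σ(K_i·b_i) = 0.809×13.1 + 0.507×9.78 + 29.1×7.87 = 244.6 m²/day.
Hydraulic gradient i = Δh / L = 61.8 / 1920 = 0.03219.
Q = Σ(K_i·b_i) · W · i = 244.6 × 214 × 0.03219 = 1685 m³/day.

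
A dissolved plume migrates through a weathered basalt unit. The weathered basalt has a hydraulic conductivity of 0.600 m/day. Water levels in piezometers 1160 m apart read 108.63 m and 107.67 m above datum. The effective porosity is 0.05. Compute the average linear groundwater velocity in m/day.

Hydraulic gradient i = (108.63 − 107.67) / 1160 = 0.96 / 1160 = 0.0008276.
Darcy flux q = K · i = 0.6000 × 0.0008276 = 0.0004966 m/day.
Seepage velocity v = q / n_e = 0.0004966 / 0.05 = 0.009931 m/day.

0.00993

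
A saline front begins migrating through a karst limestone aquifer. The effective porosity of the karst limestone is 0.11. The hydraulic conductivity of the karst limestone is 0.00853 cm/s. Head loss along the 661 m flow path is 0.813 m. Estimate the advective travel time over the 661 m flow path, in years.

Convert K: 0.00853 cm/s × 864 = 7.370 m/day.
Hydraulic gradient i = Δh / L = 0.813 / 661 = 0.001230.
Darcy flux q = K · i = 7.370 × 0.001230 = 0.009065 m/day.
Seepage velocity v = q / n_e = 0.009065 / 0.11 = 0.08241 m/day.
Travel time t = L / v = 661 / 0.08241 = 8021 days = 21.96 years.

22.0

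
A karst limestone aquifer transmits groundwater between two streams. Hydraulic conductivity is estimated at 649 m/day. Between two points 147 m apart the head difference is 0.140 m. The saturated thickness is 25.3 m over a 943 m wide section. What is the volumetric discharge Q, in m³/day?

Cross-sectional area A = 943 × 25.3 = 23858 m².
Hydraulic gradient i = Δh / L = 0.140 / 147 = 0.0009524.
Darcy's law: Q = K · A · i = 649.0 × 23858 × 0.0009524 = 14746 m³/day.

14700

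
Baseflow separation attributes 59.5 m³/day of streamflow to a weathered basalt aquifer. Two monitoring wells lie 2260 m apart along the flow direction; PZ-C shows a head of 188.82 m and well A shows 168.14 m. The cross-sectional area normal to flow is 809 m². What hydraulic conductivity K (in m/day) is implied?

Hydraulic gradient i = (188.82 − 168.14) / 2260 = 20.68 / 2260 = 0.009150.
From Q = K·A·i, K = Q / (A·i) = 59.5 / (809.0 × 0.009150) = 8.038 m/day.

8.04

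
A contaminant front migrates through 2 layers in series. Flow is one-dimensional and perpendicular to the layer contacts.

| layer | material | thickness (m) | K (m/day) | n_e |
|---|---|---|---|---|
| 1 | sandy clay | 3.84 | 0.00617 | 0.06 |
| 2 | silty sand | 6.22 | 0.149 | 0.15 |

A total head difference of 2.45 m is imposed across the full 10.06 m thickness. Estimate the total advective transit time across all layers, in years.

0.863

With flow normal to the layers, continuity requires the same specific discharge q through every layer.
Σ(b_i/K_i) = 3.84/0.00617 + 6.22/0.149 = 664.1 d.
q = Δh / Σ(b_i/K_i) = 2.45 / 664.1 = 0.003689 m/day.
In each layer the seepage velocity is v_i = q/n_i, so the layer transit time is t_i = b_i·n_i / q:
  layer 1 (sandy clay): t_1 = 3.84 × 0.06 / 0.003689 = 62.45 d
  layer 2 (silty sand): t_2 = 6.22 × 0.15 / 0.003689 = 252.9 d
Total t = Σ t_i = 315.4 days = 0.8634 years.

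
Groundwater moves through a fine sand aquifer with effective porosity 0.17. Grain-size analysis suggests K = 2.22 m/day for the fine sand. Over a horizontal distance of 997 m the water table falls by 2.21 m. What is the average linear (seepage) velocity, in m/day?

Hydraulic gradient i = Δh / L = 2.21 / 997 = 0.002217.
Darcy flux q = K · i = 2.220 × 0.002217 = 0.004921 m/day.
Seepage velocity v = q / n_e = 0.004921 / 0.17 = 0.02895 m/day.

0.0289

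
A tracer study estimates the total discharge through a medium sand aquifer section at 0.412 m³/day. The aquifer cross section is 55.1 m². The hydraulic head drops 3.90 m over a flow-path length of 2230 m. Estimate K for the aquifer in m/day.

4.28

Hydraulic gradient i = Δh / L = 3.90 / 2230 = 0.001749.
From Q = K·A·i, K = Q / (A·i) = 0.412 / (55.10 × 0.001749) = 4.275 m/day.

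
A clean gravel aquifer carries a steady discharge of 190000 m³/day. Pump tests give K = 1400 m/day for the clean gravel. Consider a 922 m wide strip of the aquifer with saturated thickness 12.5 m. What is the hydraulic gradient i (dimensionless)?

0.0118

Cross-sectional area A = 922 × 12.5 = 11525 m².
From Q = K·A·i, i = Q / (K·A) = 190000 / (1400 × 11525) = 0.01178.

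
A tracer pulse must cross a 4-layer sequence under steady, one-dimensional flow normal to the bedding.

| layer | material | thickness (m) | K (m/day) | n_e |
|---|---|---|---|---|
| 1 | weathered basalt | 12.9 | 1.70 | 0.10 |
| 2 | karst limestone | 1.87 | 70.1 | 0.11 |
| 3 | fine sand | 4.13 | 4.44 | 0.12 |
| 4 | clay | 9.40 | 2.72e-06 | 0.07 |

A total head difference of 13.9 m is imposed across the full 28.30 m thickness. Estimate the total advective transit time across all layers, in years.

With flow normal to the layers, continuity requires the same specific discharge q through every layer.
Σ(b_i/K_i) = 12.9/1.70 + 1.87/70.1 + 4.13/4.44 + 9.40/2.72e-06 = 3.456e+06 d.
q = Δh / Σ(b_i/K_i) = 13.9 / 3.456e+06 = 4.022e-06 m/day.
In each layer the seepage velocity is v_i = q/n_i, so the layer transit time is t_i = b_i·n_i / q:
  layer 1 (weathered basalt): t_1 = 12.9 × 0.10 / 4.022e-06 = 3.207e+05 d
  layer 2 (karst limestone): t_2 = 1.87 × 0.11 / 4.022e-06 = 51142 d
  layer 3 (fine sand): t_3 = 4.13 × 0.12 / 4.022e-06 = 1.232e+05 d
  layer 4 (clay): t_4 = 9.40 × 0.07 / 4.022e-06 = 1.636e+05 d
Total t = Σ t_i = 6.587e+05 days = 1803 years.

1800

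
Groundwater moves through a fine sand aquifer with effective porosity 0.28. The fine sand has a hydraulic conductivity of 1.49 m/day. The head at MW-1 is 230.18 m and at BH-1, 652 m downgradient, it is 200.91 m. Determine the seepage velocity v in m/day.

Hydraulic gradient i = (230.18 − 200.91) / 652 = 29.27 / 652 = 0.04489.
Darcy flux q = K · i = 1.490 × 0.04489 = 0.06689 m/day.
Seepage velocity v = q / n_e = 0.06689 / 0.28 = 0.2389 m/day.

0.239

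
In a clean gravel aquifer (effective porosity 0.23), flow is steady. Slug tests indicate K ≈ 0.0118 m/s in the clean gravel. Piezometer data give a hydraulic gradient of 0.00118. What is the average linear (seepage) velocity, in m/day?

5.23

Convert K: 0.0118 m/s × 86400 = 1020 m/day.
Hydraulic gradient i = 0.00118.
Darcy flux q = K · i = 1020 × 0.001180 = 1.203 m/day.
Seepage velocity v = q / n_e = 1.203 / 0.23 = 5.231 m/day.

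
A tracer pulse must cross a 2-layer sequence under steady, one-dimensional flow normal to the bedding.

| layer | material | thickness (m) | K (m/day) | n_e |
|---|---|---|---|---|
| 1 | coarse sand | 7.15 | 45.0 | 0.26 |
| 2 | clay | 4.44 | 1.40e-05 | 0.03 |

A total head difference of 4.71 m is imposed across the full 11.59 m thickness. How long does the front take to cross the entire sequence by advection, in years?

367

With flow normal to the layers, continuity requires the same specific discharge q through every layer.
Σ(b_i/K_i) = 7.15/45.0 + 4.44/1.40e-05 = 3.171e+05 d.
q = Δh / Σ(b_i/K_i) = 4.71 / 3.171e+05 = 1.485e-05 m/day.
In each layer the seepage velocity is v_i = q/n_i, so the layer transit time is t_i = b_i·n_i / q:
  layer 1 (coarse sand): t_1 = 7.15 × 0.26 / 1.485e-05 = 1.252e+05 d
  layer 2 (clay): t_2 = 4.44 × 0.03 / 1.485e-05 = 8969 d
Total t = Σ t_i = 1.341e+05 days = 367.3 years.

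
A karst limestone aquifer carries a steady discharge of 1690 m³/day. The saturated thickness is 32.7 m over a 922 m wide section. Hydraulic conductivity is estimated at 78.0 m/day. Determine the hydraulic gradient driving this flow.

Cross-sectional area A = 922 × 32.7 = 30149 m².
From Q = K·A·i, i = Q / (K·A) = 1690 / (78.00 × 30149) = 0.0007186.

0.000719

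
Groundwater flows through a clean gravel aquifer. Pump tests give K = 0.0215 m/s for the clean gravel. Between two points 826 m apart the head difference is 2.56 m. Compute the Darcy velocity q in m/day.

5.76

Convert K: 0.0215 m/s × 86400 = 1858 m/day.
Hydraulic gradient i = Δh / L = 2.56 / 826 = 0.003099.
Specific discharge q = K · i = 1858 × 0.003099 = 5.757 m/day.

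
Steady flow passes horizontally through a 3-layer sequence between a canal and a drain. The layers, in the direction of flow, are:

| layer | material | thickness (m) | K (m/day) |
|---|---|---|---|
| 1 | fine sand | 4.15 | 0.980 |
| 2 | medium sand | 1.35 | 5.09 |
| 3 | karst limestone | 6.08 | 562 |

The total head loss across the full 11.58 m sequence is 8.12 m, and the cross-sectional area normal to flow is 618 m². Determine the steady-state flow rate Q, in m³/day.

1110

Flow is perpendicular to layering, so the layers act in series and the equivalent K is the thickness-weighted harmonic mean.
Total thickness L = 4.15 + 1.35 + 6.08 = 11.58 m.
Σ(b_i/K_i) = 4.15/0.980 + 1.35/5.09 + 6.08/562 = 4.511 d.
K_eq = L / Σ(b_i/K_i) = 11.58 / 4.511 = 2.567 m/day.
Q = K_eq · A · (Δh/L) = 2.567 × 618 × (8.12/11.58) = 1112 m³/day.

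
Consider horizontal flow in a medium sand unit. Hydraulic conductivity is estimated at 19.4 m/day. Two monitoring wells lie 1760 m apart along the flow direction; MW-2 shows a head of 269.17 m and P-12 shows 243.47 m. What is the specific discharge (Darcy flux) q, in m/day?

Hydraulic gradient i = (269.17 − 243.47) / 1760 = 25.7 / 1760 = 0.01460.
Specific discharge q = K · i = 19.40 × 0.01460 = 0.2833 m/day.

0.283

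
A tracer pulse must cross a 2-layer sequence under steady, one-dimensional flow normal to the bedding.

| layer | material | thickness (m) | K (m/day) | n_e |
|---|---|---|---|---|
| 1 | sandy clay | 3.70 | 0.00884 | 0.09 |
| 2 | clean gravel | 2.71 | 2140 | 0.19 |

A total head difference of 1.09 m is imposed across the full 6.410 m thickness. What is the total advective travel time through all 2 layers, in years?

With flow normal to the layers, continuity requires the same specific discharge q through every layer.
Σ(b_i/K_i) = 3.70/0.00884 + 2.71/2140 = 418.6 d.
q = Δh / Σ(b_i/K_i) = 1.09 / 418.6 = 0.002604 m/day.
In each layer the seepage velocity is v_i = q/n_i, so the layer transit time is t_i = b_i·n_i / q:
  layer 1 (sandy clay): t_1 = 3.70 × 0.09 / 0.002604 = 127.9 d
  layer 2 (clean gravel): t_2 = 2.71 × 0.19 / 0.002604 = 197.7 d
Total t = Σ t_i = 325.6 days = 0.8914 years.

0.891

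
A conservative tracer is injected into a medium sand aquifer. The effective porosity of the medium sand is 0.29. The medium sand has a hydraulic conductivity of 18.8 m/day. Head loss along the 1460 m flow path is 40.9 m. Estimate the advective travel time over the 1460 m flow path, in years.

Hydraulic gradient i = Δh / L = 40.9 / 1460 = 0.02801.
Darcy flux q = K · i = 18.80 × 0.02801 = 0.5267 m/day.
Seepage velocity v = q / n_e = 0.5267 / 0.29 = 1.816 m/day.
Travel time t = L / v = 1460 / 1.816 = 803.9 days = 2.201 years.

2.20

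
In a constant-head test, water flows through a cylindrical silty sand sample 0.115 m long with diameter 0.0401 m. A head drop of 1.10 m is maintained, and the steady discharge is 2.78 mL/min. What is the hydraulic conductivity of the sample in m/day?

0.331

Cross-sectional area A = π·(d/2)² = π × (0.0401/2)² = 0.001263 m².
Convert discharge: 2.78 mL/min = 4.633e-08 m³/s.
Darcy's law rearranged: K = Q·L / (A·Δh) = 4.633e-08 × 0.115 / (0.001263 × 1.10) = 3.835e-06 m/s = 0.3314 m/day.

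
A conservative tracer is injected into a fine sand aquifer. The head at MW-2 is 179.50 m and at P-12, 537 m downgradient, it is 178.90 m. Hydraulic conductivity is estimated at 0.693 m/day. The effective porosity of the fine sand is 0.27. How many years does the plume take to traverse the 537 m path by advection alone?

Hydraulic gradient i = (179.50 − 178.90) / 537 = 0.6 / 537 = 0.001117.
Darcy flux q = K · i = 0.6930 × 0.001117 = 0.0007743 m/day.
Seepage velocity v = q / n_e = 0.0007743 / 0.27 = 0.002868 m/day.
Travel time t = L / v = 537 / 0.002868 = 1.873e+05 days = 512.7 years.

513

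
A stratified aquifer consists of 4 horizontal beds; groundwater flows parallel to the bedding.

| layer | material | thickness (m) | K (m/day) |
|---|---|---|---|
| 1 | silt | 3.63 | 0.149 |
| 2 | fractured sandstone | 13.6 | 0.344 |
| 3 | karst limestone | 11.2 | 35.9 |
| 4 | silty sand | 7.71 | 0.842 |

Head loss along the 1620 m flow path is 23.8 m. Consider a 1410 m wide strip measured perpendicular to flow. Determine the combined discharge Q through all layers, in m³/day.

Flow is parallel to layering, so each bed carries its own Darcy discharge and the transmissivities add.
Σ(K_i·b_i) = 0.149×3.63 + 0.344×13.6 + 35.9×11.2 + 0.842×7.71 = 413.8 m²/day.
Hydraulic gradient i = Δh / L = 23.8 / 1620 = 0.01469.
Q = Σ(K_i·b_i) · W · i = 413.8 × 1410 × 0.01469 = 8572 m³/day.

8570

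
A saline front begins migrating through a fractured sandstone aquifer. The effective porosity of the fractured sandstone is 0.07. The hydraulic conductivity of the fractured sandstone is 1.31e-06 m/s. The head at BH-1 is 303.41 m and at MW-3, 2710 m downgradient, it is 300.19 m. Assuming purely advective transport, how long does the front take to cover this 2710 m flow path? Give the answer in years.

Convert K: 1.31e-06 m/s × 86400 = 0.1132 m/day.
Hydraulic gradient i = (303.41 − 300.19) / 2710 = 3.22 / 2710 = 0.001188.
Darcy flux q = K · i = 0.1132 × 0.001188 = 0.0001345 m/day.
Seepage velocity v = q / n_e = 0.0001345 / 0.07 = 0.001921 m/day.
Travel time t = L / v = 2710 / 0.001921 = 1.411e+06 days = 3862 years.

3860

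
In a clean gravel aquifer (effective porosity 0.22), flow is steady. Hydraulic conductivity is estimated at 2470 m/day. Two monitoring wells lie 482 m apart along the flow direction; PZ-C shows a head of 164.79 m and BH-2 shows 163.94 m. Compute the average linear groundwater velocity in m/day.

19.8

Hydraulic gradient i = (164.79 − 163.94) / 482 = 0.85 / 482 = 0.001763.
Darcy flux q = K · i = 2470 × 0.001763 = 4.356 m/day.
Seepage velocity v = q / n_e = 4.356 / 0.22 = 19.80 m/day.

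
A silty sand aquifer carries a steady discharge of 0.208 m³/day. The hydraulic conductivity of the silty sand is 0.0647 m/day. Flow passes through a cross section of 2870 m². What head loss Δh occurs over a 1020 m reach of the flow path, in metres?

From Q = K·A·i, i = Q / (K·A) = 0.208 / (0.06470 × 2870) = 0.001120.
Head loss Δh = i · L = 0.001120 × 1020 = 1.143 m.

1.14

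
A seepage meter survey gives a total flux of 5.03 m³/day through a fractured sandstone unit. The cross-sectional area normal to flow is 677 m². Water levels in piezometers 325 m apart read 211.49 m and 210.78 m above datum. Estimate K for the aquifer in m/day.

3.40

Hydraulic gradient i = (211.49 − 210.78) / 325 = 0.71 / 325 = 0.002185.
From Q = K·A·i, K = Q / (A·i) = 5.03 / (677.0 × 0.002185) = 3.401 m/day.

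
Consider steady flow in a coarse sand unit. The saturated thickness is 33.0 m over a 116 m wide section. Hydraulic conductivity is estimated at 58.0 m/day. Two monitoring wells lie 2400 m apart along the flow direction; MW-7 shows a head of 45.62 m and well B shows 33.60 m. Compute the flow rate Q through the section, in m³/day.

Cross-sectional area A = 116 × 33.0 = 3828 m².
Hydraulic gradient i = (45.62 − 33.60) / 2400 = 12.02 / 2400 = 0.005008.
Darcy's law: Q = K · A · i = 58.00 × 3828 × 0.005008 = 1112 m³/day.

1110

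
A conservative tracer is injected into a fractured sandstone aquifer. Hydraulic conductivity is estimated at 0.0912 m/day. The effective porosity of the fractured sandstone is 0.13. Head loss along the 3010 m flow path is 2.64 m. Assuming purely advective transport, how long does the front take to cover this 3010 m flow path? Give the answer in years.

Hydraulic gradient i = Δh / L = 2.64 / 3010 = 0.0008771.
Darcy flux q = K · i = 0.09120 × 0.0008771 = 7.999e-05 m/day.
Seepage velocity v = q / n_e = 7.999e-05 / 0.13 = 0.0006153 m/day.
Travel time t = L / v = 3010 / 0.0006153 = 4.892e+06 days = 13393 years.

13400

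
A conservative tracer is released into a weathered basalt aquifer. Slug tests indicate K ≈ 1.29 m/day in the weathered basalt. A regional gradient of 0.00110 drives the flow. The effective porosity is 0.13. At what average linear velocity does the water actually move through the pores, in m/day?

0.0109

Hydraulic gradient i = 0.00110.
Darcy flux q = K · i = 1.290 × 0.001100 = 0.001419 m/day.
Seepage velocity v = q / n_e = 0.001419 / 0.13 = 0.01092 m/day.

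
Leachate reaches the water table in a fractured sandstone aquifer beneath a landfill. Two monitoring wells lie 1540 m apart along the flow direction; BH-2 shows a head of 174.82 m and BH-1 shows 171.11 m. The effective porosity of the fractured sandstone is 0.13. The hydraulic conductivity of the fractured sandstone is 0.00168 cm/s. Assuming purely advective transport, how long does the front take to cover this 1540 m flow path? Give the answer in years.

157

Convert K: 0.00168 cm/s × 864 = 1.452 m/day.
Hydraulic gradient i = (174.82 − 171.11) / 1540 = 3.71 / 1540 = 0.002409.
Darcy flux q = K · i = 1.452 × 0.002409 = 0.003497 m/day.
Seepage velocity v = q / n_e = 0.003497 / 0.13 = 0.02690 m/day.
Travel time t = L / v = 1540 / 0.02690 = 57252 days = 156.7 years.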